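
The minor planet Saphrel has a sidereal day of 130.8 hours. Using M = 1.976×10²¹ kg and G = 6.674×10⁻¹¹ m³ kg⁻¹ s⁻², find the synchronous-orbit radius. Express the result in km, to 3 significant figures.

r_sync ≈ 9050 km

μ = GM = 6.674×10⁻¹¹ × 1.976×10²¹ = 1.319×10¹¹ m³/s².
T = 130.8 hours = 4.709×10⁵ s.
A synchronous orbit has period T, so by Kepler's third law a = (μT²/4π²)^(1/3).
μT²/4π² = 1.319×10¹¹ × (4.709×10⁵)² / 39.48 = 7.407×10²⁰ m³.
a = 9.048×10⁶ m = 9047.8 km.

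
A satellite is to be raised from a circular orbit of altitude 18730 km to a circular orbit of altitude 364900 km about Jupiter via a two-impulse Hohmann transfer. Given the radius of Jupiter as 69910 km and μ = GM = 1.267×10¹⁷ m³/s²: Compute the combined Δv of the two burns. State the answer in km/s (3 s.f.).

r₁ = 69910 + 18730 = 88640 km = 8.8640×10⁷ m.
r₂ = 69910 + 364900 = 434810 km = 4.3481×10⁸ m.
Transfer ellipse a_t = (r₁ + r₂)/2 = 2.617×10⁸ m.
At r₁: circular v_c1 = √(μ/r₁) = 37810 m/s; transfer-perijove v_p = √[μ(2/r₁ − 1/a_t)] = 48730 m/s.
Δv₁ = v_p − v_c1 = 10920 m/s.
At r₂: circular v_c2 = √(μ/r₂) = 17070 m/s; transfer-apojove v_a = √[μ(2/r₂ − 1/a_t)] = 9934 m/s.
Δv₂ = v_c2 − v_a = 7136 m/s.
Total Δv = Δv₁ + Δv₂ = 18060 m/s = 18.06 km/s.

Δv_total ≈ 18.1 km/s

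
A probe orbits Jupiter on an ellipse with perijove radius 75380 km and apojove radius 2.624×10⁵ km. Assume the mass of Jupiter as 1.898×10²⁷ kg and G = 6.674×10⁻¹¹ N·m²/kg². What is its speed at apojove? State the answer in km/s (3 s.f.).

μ = GM = 6.674×10⁻¹¹ × 1.898×10²⁷ = 1.267×10¹⁷ m³/s².
Semi-major axis a = (r_p + r_a)/2 = 1.6889×10⁵ km = 1.689×10⁸ m.
Vis-viva: v² = μ(2/r − 1/a) = 1.267×10¹⁷ × (7.622×10⁻⁹ − 5.921×10⁻⁹) = 2.155×10⁸ m²/s².
v = 14680 m/s = 14.68 km/s.

v ≈ 14.7 km/s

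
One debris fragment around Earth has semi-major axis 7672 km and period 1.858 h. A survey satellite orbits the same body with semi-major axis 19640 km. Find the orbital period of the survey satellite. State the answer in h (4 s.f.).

Kepler's third law: T² ∝ a³, so T₂ = T₁ (a₂/a₁)^(3/2).
a₂/a₁ = 2.560, (a₂/a₁)^(3/2) = 4.096.
T₂ = 1.858 × 4.096 = 7.610 h.

T₂ ≈ 7.610 h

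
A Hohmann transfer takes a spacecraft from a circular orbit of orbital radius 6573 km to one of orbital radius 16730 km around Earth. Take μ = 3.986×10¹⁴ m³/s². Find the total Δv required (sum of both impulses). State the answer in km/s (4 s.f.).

r₁ = 6573 km = 6.573×10⁶ m.
r₂ = 16730 km = 1.673×10⁷ m.
Transfer ellipse a_t = (r₁ + r₂)/2 = 1.165×10⁷ m.
At r₁: circular v_c1 = √(μ/r₁) = 7787 m/s; transfer-perigee v_p = √[μ(2/r₁ − 1/a_t)] = 9331 m/s.
Δv₁ = v_p − v_c1 = 1544 m/s.
At r₂: circular v_c2 = √(μ/r₂) = 4881 m/s; transfer-apogee v_a = √[μ(2/r₂ − 1/a_t)] = 3666 m/s.
Δv₂ = v_c2 − v_a = 1215 m/s.
Total Δv = Δv₁ + Δv₂ = 2759 m/s = 2.759 km/s.

Δv_total ≈ 2.759 km/s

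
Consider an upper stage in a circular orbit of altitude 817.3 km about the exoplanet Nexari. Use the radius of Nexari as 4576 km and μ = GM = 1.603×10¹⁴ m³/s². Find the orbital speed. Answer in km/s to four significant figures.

r = 4576 + 817.3 = 5393.3 km = 5.3933×10⁶ m.
For a circular orbit v = √(μ/r) = √(1.603×10¹⁴ / 5.393×10⁶) = √(2.972×10⁷) = 5452 m/s.
That is 5.452 km/s.

v ≈ 5.452 km/s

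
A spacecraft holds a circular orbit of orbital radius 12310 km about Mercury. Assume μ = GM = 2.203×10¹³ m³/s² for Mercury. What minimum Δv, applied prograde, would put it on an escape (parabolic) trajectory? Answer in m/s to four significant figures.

r = 12310 km = 1.231×10⁷ m.
Circular speed v_c = √(μ/r) = 1338 m/s.
Escape speed v_esc = √(2μ/r) = √2 × v_c = 1892 m/s.
Δv = v_esc − v_c = 554.1 m/s.

Δv ≈ 554.1 m/s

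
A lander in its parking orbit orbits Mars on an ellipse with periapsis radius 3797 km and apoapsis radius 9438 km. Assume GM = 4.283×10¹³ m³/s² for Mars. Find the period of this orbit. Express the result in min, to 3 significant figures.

T ≈ 272 min

Semi-major axis a = (r_p + r_a)/2 = (3797.0 + 9438.0)/2 = 6617.5 km = 6.618×10⁶ m.
By Kepler's third law T = 2π√(a³/μ) = 2π × 2.601×10³ = 1.634×10⁴ s.
= 272.4 min.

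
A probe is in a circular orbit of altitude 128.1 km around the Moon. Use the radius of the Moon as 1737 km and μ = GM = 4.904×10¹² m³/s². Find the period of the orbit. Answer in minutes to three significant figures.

r = 1737 + 128.1 = 1865.1 km = 1.8651×10⁶ m.
Kepler's third law: T = 2π√(r³/μ) = 2π√((1.865×10⁶)³ / 4.904×10¹²).
r³/μ = 1.323×10⁶ s², so T = 2π × 1.150×10³ = 7.227×10³ s.
Converting: 7.227×10³ s ÷ 60.00 = 120.4 minutes.

T ≈ 120 minutes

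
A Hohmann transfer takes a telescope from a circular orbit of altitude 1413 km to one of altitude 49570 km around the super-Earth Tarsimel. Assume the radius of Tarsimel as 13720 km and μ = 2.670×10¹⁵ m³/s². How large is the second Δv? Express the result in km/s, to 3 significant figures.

Δv ≈ 2.46 km/s

r₁ = 13720 + 1413 = 15133 km = 1.5133×10⁷ m.
r₂ = 13720 + 49570 = 63290 km = 6.3290×10⁷ m.
Transfer ellipse a_t = (r₁ + r₂)/2 = 3.921×10⁷ m.
At r₁: circular v_c1 = √(μ/r₁) = 13280 m/s; transfer-periapsis v_p = √[μ(2/r₁ − 1/a_t)] = 16880 m/s.
At r₂: circular v_c2 = √(μ/r₂) = 6495 m/s; transfer-apoapsis v_a = √[μ(2/r₂ − 1/a_t)] = 4035 m/s.
Δv₂ = v_c2 − v_a = 2460 m/s.
= 2.460 km/s.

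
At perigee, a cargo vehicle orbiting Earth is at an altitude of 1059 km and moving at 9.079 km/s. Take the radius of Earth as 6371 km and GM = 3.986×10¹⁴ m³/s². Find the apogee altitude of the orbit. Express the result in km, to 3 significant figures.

apogee altitude ≈ 18300 km

r_p = 6371 + 1059 = 7430.0 km = 7.430×10⁶ m.
Specific energy ε = v²/2 − μ/r = -1.243×10⁷ J/kg, so a = −μ/(2ε) = 1.603×10⁷ m.
The apsides satisfy r_p + r_a = 2a, so the apogee radius is 2a − r_p = 2.463×10⁷ m = 24629 km.
Apogee altitude = 24629 − 6371 = 18258 km.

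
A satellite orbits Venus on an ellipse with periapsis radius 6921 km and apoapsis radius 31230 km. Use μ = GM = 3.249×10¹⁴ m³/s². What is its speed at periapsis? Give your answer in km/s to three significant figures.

Semi-major axis a = (r_p + r_a)/2 = 19076 km = 1.908×10⁷ m.
Vis-viva: v² = μ(2/r − 1/a) = 3.249×10¹⁴ × (2.890×10⁻⁷ − 5.242×10⁻⁸) = 7.686×10⁷ m²/s².
v = 8767 m/s = 8.767 km/s.

v ≈ 8.77 km/s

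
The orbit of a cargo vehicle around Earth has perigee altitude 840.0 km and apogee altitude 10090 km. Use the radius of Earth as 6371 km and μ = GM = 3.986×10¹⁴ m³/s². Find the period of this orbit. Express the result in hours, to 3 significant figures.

T ≈ 3.56 hours

r_p = 6371 + 840.0 = 7211.0 km = 7.2110×10⁶ m.
r_a = 6371 + 10090 = 16461 km = 1.6461×10⁷ m.
Semi-major axis a = (r_p + r_a)/2 = (7211.0 + 16461)/2 = 11836 km = 1.184×10⁷ m.
By Kepler's third law T = 2π√(a³/μ) = 2π × 2.040×10³ = 1.282×10⁴ s.
= 3.560 hours.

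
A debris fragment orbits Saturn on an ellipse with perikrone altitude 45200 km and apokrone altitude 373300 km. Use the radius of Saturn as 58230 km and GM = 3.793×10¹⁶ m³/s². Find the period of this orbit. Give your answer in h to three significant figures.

r_p = 58230 + 45200 = 103430 km = 1.0343×10⁸ m.
r_a = 58230 + 373300 = 431530 km = 4.3153×10⁸ m.
Semi-major axis a = (r_p + r_a)/2 = (1.0343×10⁵ + 4.3153×10⁵)/2 = 2.6748×10⁵ km = 2.675×10⁸ m.
By Kepler's third law T = 2π√(a³/μ) = 2π × 2.246×10⁴ = 1.411×10⁵ s.
= 39.20 h.

T ≈ 39.2 h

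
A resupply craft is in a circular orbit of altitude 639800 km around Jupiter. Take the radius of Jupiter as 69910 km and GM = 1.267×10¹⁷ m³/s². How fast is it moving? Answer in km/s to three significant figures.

v ≈ 13.4 km/s

r = 69910 + 639800 = 709710 km = 7.0971×10⁸ m.
For a circular orbit v = √(μ/r) = √(1.267×10¹⁷ / 7.097×10⁸) = √(1.785×10⁸) = 13360 m/s.
That is 13.36 km/s.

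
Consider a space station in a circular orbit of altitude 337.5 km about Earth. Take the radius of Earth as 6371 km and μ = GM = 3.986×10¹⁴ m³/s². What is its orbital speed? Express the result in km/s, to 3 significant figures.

v ≈ 7.71 km/s

r = 6371 + 337.5 = 6708.5 km = 6.7085×10⁶ m.
For a circular orbit v = √(μ/r) = √(3.986×10¹⁴ / 6.708×10⁶) = √(5.942×10⁷) = 7708 m/s.
That is 7.708 km/s.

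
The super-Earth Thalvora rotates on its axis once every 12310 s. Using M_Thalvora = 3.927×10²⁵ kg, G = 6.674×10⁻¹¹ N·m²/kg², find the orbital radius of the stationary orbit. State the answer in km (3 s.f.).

r_sync ≈ 21600 km

μ = GM = 6.674×10⁻¹¹ × 3.927×10²⁵ = 2.621×10¹⁵ m³/s².
A synchronous orbit has period T, so by Kepler's third law a = (μT²/4π²)^(1/3).
μT²/4π² = 2.621×10¹⁵ × (1.231×10⁴)² / 39.48 = 1.006×10²² m³.
a = 2.159×10⁷ m = 21587 km.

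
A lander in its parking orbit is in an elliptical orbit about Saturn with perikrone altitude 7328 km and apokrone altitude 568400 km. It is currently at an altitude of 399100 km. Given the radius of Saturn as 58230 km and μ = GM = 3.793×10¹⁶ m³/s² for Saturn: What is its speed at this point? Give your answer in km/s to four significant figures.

r_p = 58230 + 7328 = 65558 km = 6.5558×10⁷ m.
r_a = 58230 + 568400 = 626630 km = 6.2663×10⁸ m.
r = 58230 + 399100 = 4.5733×10⁵ km = 4.573×10⁸ m.
Semi-major axis a = (r_p + r_a)/2 = 3.4609×10⁵ km = 3.461×10⁸ m.
Vis-viva: v² = μ(2/r − 1/a) = 3.793×10¹⁶ × (4.373×10⁻⁹ − 2.889×10⁻⁹) = 5.628×10⁷ m²/s².
v = 7502 m/s = 7.502 km/s.

v ≈ 7.502 km/s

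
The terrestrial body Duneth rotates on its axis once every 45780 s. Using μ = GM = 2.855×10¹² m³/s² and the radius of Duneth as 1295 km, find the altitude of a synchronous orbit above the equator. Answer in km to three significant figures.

h_sync ≈ 4040 km

A synchronous orbit has period T, so by Kepler's third law a = (μT²/4π²)^(1/3).
μT²/4π² = 2.855×10¹² × (4.578×10⁴)² / 39.48 = 1.516×10²⁰ m³.
a = 5.332×10⁶ m = 5331.7 km.
Altitude h = a − R = 5331.7 − 1295 = 4036.7 km.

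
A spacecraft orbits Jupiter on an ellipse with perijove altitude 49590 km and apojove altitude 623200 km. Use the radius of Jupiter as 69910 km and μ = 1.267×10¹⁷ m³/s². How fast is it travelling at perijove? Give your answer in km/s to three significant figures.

v ≈ 42.5 km/s

r_p = 69910 + 49590 = 119500 km = 1.1950×10⁸ m.
r_a = 69910 + 623200 = 693110 km = 6.9311×10⁸ m.
Semi-major axis a = (r_p + r_a)/2 = 4.0630×10⁵ km = 4.063×10⁸ m.
Vis-viva: v² = μ(2/r − 1/a) = 1.267×10¹⁷ × (1.674×10⁻⁸ − 2.461×10⁻⁹) = 1.809×10⁹ m²/s².
v = 42530 m/s = 42.53 km/s.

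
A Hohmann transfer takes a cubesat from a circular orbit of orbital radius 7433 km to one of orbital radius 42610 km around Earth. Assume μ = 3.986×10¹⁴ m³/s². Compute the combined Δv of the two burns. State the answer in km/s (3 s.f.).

Δv_total ≈ 3.62 km/s

r₁ = 7433 km = 7.433×10⁶ m.
r₂ = 42610 km = 4.261×10⁷ m.
Transfer ellipse a_t = (r₁ + r₂)/2 = 2.502×10⁷ m.
At r₁: circular v_c1 = √(μ/r₁) = 7323 m/s; transfer-perigee v_p = √[μ(2/r₁ − 1/a_t)] = 9556 m/s.
Δv₁ = v_p − v_c1 = 2233 m/s.
At r₂: circular v_c2 = √(μ/r₂) = 3059 m/s; transfer-apogee v_a = √[μ(2/r₂ − 1/a_t)] = 1667 m/s.
Δv₂ = v_c2 − v_a = 1392 m/s.
Total Δv = Δv₁ + Δv₂ = 3625 m/s = 3.625 km/s.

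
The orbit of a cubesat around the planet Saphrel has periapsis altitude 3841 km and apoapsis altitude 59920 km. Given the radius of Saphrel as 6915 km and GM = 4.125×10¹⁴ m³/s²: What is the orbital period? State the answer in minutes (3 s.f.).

r_p = 6915 + 3841 = 10756 km = 1.0756×10⁷ m.
r_a = 6915 + 59920 = 66835 km = 6.6835×10⁷ m.
Semi-major axis a = (r_p + r_a)/2 = (10756 + 66835)/2 = 38796 km = 3.880×10⁷ m.
By Kepler's third law T = 2π√(a³/μ) = 2π × 1.190×10⁴ = 7.475×10⁴ s.
= 1246 minutes.

T ≈ 1250 minutes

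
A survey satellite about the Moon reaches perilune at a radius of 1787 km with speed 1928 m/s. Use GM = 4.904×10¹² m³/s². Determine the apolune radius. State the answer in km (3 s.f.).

apolune radius ≈ 3750 km

r_p = 1.787×10⁶ m.
Specific energy ε = v²/2 − μ/r = -8.857×10⁵ J/kg, so a = −μ/(2ε) = 2.769×10⁶ m.
The apsides satisfy r_p + r_a = 2a, so the apolune radius is 2a − r_p = 3.750×10⁶ m = 3750.0 km.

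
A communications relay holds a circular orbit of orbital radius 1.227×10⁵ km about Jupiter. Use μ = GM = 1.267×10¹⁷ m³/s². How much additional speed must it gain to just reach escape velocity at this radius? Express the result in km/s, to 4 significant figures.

r = 1.227×10⁵ km = 1.227×10⁸ m.
Circular speed v_c = √(μ/r) = 32130 m/s.
Escape speed v_esc = √(2μ/r) = √2 × v_c = 45440 m/s.
Δv = v_esc − v_c = 13310 m/s = 13.31 km/s.

Δv ≈ 13.31 km/s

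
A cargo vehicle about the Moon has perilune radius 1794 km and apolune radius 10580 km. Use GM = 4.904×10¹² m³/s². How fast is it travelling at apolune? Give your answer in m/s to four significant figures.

v ≈ 366.6 m/s

Semi-major axis a = (r_p + r_a)/2 = 6187.0 km = 6.187×10⁶ m.
Vis-viva: v² = μ(2/r − 1/a) = 4.904×10¹² × (1.890×10⁻⁷ − 1.616×10⁻⁷) = 1.344×10⁵ m²/s².
v = 366.6 m/s.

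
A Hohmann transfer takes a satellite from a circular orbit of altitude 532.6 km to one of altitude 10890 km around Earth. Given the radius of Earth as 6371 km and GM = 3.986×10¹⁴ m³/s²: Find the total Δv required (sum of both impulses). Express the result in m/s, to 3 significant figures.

r₁ = 6371 + 532.6 = 6903.6 km = 6.9036×10⁶ m.
r₂ = 6371 + 10890 = 17261 km = 1.7261×10⁷ m.
Transfer ellipse a_t = (r₁ + r₂)/2 = 1.208×10⁷ m.
At r₁: circular v_c1 = √(μ/r₁) = 7599 m/s; transfer-perigee v_p = √[μ(2/r₁ − 1/a_t)] = 9082 m/s.
Δv₁ = v_p − v_c1 = 1484 m/s.
At r₂: circular v_c2 = √(μ/r₂) = 4805 m/s; transfer-apogee v_a = √[μ(2/r₂ − 1/a_t)] = 3632 m/s.
Δv₂ = v_c2 − v_a = 1173 m/s.
Total Δv = Δv₁ + Δv₂ = 2657 m/s.

Δv_total ≈ 2660 m/s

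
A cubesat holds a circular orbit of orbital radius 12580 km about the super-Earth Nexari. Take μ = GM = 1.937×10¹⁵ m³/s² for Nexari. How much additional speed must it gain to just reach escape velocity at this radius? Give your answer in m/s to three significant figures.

Δv ≈ 5140 m/s

r = 12580 km = 1.258×10⁷ m.
Circular speed v_c = √(μ/r) = 12410 m/s.
Escape speed v_esc = √(2μ/r) = √2 × v_c = 17550 m/s.
Δv = v_esc − v_c = 5140 m/s.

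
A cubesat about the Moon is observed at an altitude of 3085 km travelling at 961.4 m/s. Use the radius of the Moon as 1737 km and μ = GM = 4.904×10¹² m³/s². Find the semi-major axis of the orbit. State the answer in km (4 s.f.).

r = 1737 + 3085 = 4822.0 km = 4.822×10⁶ m.
Vis-viva rearranged: 1/a = 2/r − v²/μ = 4.148×10⁻⁷ − 1.885×10⁻⁷ = 2.263×10⁻⁷ m⁻¹.
a = 4.419×10⁶ m = 4419.1 km.

a ≈ 4419 km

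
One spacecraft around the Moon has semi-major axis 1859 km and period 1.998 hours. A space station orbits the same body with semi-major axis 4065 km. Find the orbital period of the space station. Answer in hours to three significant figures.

T₂ ≈ 6.46 hours

Kepler's third law: T² ∝ a³, so T₂ = T₁ (a₂/a₁)^(3/2).
a₂/a₁ = 2.187, (a₂/a₁)^(3/2) = 3.233.
T₂ = 1.998 × 3.233 = 6.461 hours.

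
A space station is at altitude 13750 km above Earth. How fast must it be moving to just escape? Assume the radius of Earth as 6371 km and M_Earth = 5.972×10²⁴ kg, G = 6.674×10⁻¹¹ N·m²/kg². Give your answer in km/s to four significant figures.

v_esc ≈ 6.294 km/s

μ = GM = 6.674×10⁻¹¹ × 5.972×10²⁴ = 3.986×10¹⁴ m³/s².
r = 6371 + 13750 = 20121 km = 2.0121×10⁷ m.
Escape speed v_esc = √(2μ/r) = √(2 × 3.986×10¹⁴ / 2.012×10⁷) = √(3.962×10⁷) = 6294 m/s.
= 6.294 km/s.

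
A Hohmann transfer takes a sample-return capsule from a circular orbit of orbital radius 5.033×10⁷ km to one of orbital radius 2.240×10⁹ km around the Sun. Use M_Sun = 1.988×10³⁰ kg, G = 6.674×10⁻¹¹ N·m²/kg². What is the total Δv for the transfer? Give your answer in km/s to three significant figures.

μ = GM = 6.674×10⁻¹¹ × 1.988×10³⁰ = 1.327×10²⁰ m³/s².
r₁ = 5.033×10⁷ km = 5.033×10¹⁰ m.
r₂ = 2.240×10⁹ km = 2.240×10¹² m.
Transfer ellipse a_t = (r₁ + r₂)/2 = 1.145×10¹² m.
At r₁: circular v_c1 = √(μ/r₁) = 51340 m/s; transfer-perihelion v_p = √[μ(2/r₁ − 1/a_t)] = 71810 m/s.
Δv₁ = v_p − v_c1 = 20470 m/s.
At r₂: circular v_c2 = √(μ/r₂) = 7696 m/s; transfer-aphelion v_a = √[μ(2/r₂ − 1/a_t)] = 1613 m/s.
Δv₂ = v_c2 − v_a = 6083 m/s.
Total Δv = Δv₁ + Δv₂ = 26550 m/s = 26.55 km/s.

Δv_total ≈ 26.5 km/s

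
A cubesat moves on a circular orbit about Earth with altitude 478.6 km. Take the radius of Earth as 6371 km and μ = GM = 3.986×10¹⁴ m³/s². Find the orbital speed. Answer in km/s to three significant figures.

r = 6371 + 478.6 = 6849.6 km = 6.8496×10⁶ m.
For a circular orbit v = √(μ/r) = √(3.986×10¹⁴ / 6.850×10⁶) = √(5.819×10⁷) = 7628 m/s.
That is 7.628 km/s.

v ≈ 7.63 km/s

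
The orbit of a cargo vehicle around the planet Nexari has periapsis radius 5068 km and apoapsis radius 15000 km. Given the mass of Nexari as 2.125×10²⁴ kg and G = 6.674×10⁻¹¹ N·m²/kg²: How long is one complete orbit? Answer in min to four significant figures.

T ≈ 279.5 min

μ = GM = 6.674×10⁻¹¹ × 2.125×10²⁴ = 1.418×10¹⁴ m³/s².
Semi-major axis a = (r_p + r_a)/2 = (5068.0 + 15000)/2 = 10034 km = 1.003×10⁷ m.
By Kepler's third law T = 2π√(a³/μ) = 2π × 2.669×10³ = 1.677×10⁴ s.
= 279.5 min.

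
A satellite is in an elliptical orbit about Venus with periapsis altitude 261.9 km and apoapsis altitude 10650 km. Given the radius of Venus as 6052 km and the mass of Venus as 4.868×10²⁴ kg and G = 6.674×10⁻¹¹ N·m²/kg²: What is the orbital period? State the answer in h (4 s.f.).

μ = GM = 6.674×10⁻¹¹ × 4.868×10²⁴ = 3.249×10¹⁴ m³/s².
r_p = 6052 + 261.9 = 6313.9 km = 6.3139×10⁶ m.
r_a = 6052 + 10650 = 16702 km = 1.6702×10⁷ m.
Semi-major axis a = (r_p + r_a)/2 = (6313.9 + 16702)/2 = 11508 km = 1.151×10⁷ m.
By Kepler's third law T = 2π√(a³/μ) = 2π × 2.166×10³ = 1.361×10⁴ s.
= 3.780 h.

T ≈ 3.780 h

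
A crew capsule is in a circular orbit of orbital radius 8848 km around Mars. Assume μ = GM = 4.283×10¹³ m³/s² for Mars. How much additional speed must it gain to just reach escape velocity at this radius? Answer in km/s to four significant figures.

r = 8848 km = 8.848×10⁶ m.
Circular speed v_c = √(μ/r) = 2200 m/s.
Escape speed v_esc = √(2μ/r) = √2 × v_c = 3111 m/s.
Δv = v_esc − v_c = 911.3 m/s = 0.9113 km/s.

Δv ≈ 0.9113 km/s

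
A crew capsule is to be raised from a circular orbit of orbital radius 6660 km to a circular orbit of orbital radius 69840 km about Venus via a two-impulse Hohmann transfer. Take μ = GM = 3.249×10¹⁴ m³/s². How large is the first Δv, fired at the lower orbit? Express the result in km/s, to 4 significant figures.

Δv ≈ 2.453 km/s

r₁ = 6660 km = 6.660×10⁶ m.
r₂ = 69840 km = 6.984×10⁷ m.
Transfer ellipse a_t = (r₁ + r₂)/2 = 3.825×10⁷ m.
At r₁: circular v_c1 = √(μ/r₁) = 6985 m/s; transfer-periapsis v_p = √[μ(2/r₁ − 1/a_t)] = 9438 m/s.
Δv₁ = v_p − v_c1 = 2453 m/s.
= 2.453 km/s.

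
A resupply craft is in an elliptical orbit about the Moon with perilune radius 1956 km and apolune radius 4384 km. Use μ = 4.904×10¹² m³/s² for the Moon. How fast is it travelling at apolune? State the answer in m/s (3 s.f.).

Semi-major axis a = (r_p + r_a)/2 = 3170.0 km = 3.170×10⁶ m.
Vis-viva: v² = μ(2/r − 1/a) = 4.904×10¹² × (4.562×10⁻⁷ − 3.155×10⁻⁷) = 6.902×10⁵ m²/s².
v = 830.8 m/s.

v ≈ 831 m/s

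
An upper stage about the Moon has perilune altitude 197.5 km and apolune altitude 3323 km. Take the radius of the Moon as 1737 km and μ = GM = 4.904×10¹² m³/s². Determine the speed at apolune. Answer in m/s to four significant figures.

v ≈ 732.2 m/s

r_p = 1737 + 197.5 = 1934.5 km = 1.9345×10⁶ m.
r_a = 1737 + 3323 = 5060.0 km = 5.0600×10⁶ m.
Semi-major axis a = (r_p + r_a)/2 = 3497.2 km = 3.497×10⁶ m.
Vis-viva: v² = μ(2/r − 1/a) = 4.904×10¹² × (3.953×10⁻⁷ − 2.859×10⁻⁷) = 5.361×10⁵ m²/s².
v = 732.2 m/s.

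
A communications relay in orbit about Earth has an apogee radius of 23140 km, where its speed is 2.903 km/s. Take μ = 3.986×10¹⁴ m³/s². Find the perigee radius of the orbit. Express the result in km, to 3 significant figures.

perigee radius ≈ 7490 km

r_a = 2.314×10⁷ m.
Specific energy ε = v²/2 − μ/r = -1.301×10⁷ J/kg, so a = −μ/(2ε) = 1.532×10⁷ m.
The apsides satisfy r_p + r_a = 2a, so the perigee radius is 2a − r_a = 7.494×10⁶ m = 7493.5 km.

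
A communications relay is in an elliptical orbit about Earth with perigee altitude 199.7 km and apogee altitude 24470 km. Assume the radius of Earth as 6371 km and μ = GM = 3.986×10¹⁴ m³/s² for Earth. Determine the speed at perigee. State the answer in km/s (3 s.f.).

v ≈ 10.0 km/s

r_p = 6371 + 199.7 = 6570.7 km = 6.5707×10⁶ m.
r_a = 6371 + 24470 = 30841 km = 3.0841×10⁷ m.
Semi-major axis a = (r_p + r_a)/2 = 18706 km = 1.871×10⁷ m.
Vis-viva: v² = μ(2/r − 1/a) = 3.986×10¹⁴ × (3.044×10⁻⁷ − 5.346×10⁻⁸) = 1.000×10⁸ m²/s².
v = 10000 m/s = 10.00 km/s.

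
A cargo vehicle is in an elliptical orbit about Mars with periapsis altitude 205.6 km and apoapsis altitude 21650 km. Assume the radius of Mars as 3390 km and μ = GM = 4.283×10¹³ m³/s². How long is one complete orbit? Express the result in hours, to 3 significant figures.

T ≈ 14.4 hours

r_p = 3390 + 205.6 = 3595.6 km = 3.5956×10⁶ m.
r_a = 3390 + 21650 = 25040 km = 2.5040×10⁷ m.
Semi-major axis a = (r_p + r_a)/2 = (3595.6 + 25040)/2 = 14318 km = 1.432×10⁷ m.
By Kepler's third law T = 2π√(a³/μ) = 2π × 8.278×10³ = 5.201×10⁴ s.
= 14.45 hours.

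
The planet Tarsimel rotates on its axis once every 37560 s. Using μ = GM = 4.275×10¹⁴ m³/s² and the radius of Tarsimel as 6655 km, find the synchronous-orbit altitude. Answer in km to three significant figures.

A synchronous orbit has period T, so by Kepler's third law a = (μT²/4π²)^(1/3).
μT²/4π² = 4.275×10¹⁴ × (3.756×10⁴)² / 39.48 = 1.528×10²² m³.
a = 2.481×10⁷ m = 24813 km.
Altitude h = a − R = 24813 − 6655 = 18158 km.

h_sync ≈ 18200 km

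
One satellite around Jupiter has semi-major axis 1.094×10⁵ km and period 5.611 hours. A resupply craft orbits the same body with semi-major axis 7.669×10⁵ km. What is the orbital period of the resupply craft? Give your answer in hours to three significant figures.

Kepler's third law: T² ∝ a³, so T₂ = T₁ (a₂/a₁)^(3/2).
a₂/a₁ = 7.010, (a₂/a₁)^(3/2) = 18.56.
T₂ = 5.611 × 18.56 = 104.1 hours.

T₂ ≈ 104 hours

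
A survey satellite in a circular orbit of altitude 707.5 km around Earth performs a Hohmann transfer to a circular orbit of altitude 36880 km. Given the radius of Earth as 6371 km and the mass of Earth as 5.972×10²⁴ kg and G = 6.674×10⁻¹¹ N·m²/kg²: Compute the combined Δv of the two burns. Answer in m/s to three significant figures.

Δv_total ≈ 3760 m/s

μ = GM = 6.674×10⁻¹¹ × 5.972×10²⁴ = 3.986×10¹⁴ m³/s².
r₁ = 6371 + 707.5 = 7078.5 km = 7.0785×10⁶ m.
r₂ = 6371 + 36880 = 43251 km = 4.3251×10⁷ m.
Transfer ellipse a_t = (r₁ + r₂)/2 = 2.516×10⁷ m.
At r₁: circular v_c1 = √(μ/r₁) = 7504 m/s; transfer-perigee v_p = √[μ(2/r₁ − 1/a_t)] = 9837 m/s.
Δv₁ = v_p − v_c1 = 2334 m/s.
At r₂: circular v_c2 = √(μ/r₂) = 3036 m/s; transfer-apogee v_a = √[μ(2/r₂ − 1/a_t)] = 1610 m/s.
Δv₂ = v_c2 − v_a = 1426 m/s.
Total Δv = Δv₁ + Δv₂ = 3759 m/s.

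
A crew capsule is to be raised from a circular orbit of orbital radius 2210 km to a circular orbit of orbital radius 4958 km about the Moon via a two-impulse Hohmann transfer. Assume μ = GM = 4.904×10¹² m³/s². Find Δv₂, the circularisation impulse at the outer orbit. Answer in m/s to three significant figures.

Δv ≈ 214 m/s

r₁ = 2210 km = 2.210×10⁶ m.
r₂ = 4958 km = 4.958×10⁶ m.
Transfer ellipse a_t = (r₁ + r₂)/2 = 3.584×10⁶ m.
At r₁: circular v_c1 = √(μ/r₁) = 1490 m/s; transfer-perilune v_p = √[μ(2/r₁ − 1/a_t)] = 1752 m/s.
At r₂: circular v_c2 = √(μ/r₂) = 994.5 m/s; transfer-apolune v_a = √[μ(2/r₂ − 1/a_t)] = 781.0 m/s.
Δv₂ = v_c2 − v_a = 213.6 m/s.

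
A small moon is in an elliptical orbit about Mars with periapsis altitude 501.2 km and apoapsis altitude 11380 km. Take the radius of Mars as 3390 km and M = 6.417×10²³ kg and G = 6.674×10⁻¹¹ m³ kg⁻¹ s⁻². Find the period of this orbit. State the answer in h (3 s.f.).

T ≈ 7.60 h

μ = GM = 6.674×10⁻¹¹ × 6.417×10²³ = 4.283×10¹³ m³/s².
r_p = 3390 + 501.2 = 3891.2 km = 3.8912×10⁶ m.
r_a = 3390 + 11380 = 14770 km = 1.4770×10⁷ m.
Semi-major axis a = (r_p + r_a)/2 = (3891.2 + 14770)/2 = 9330.6 km = 9.331×10⁶ m.
By Kepler's third law T = 2π√(a³/μ) = 2π × 4.355×10³ = 2.736×10⁴ s.
= 7.601 h.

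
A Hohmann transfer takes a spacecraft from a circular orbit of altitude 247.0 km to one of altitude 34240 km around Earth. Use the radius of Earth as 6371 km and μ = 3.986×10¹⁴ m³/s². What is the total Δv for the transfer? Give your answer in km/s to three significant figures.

Δv_total ≈ 3.89 km/s

r₁ = 6371 + 247.0 = 6618.0 km = 6.6180×10⁶ m.
r₂ = 6371 + 34240 = 40611 km = 4.0611×10⁷ m.
Transfer ellipse a_t = (r₁ + r₂)/2 = 2.361×10⁷ m.
At r₁: circular v_c1 = √(μ/r₁) = 7761 m/s; transfer-perigee v_p = √[μ(2/r₁ − 1/a_t)] = 10180 m/s.
Δv₁ = v_p − v_c1 = 2417 m/s.
At r₂: circular v_c2 = √(μ/r₂) = 3133 m/s; transfer-apogee v_a = √[μ(2/r₂ − 1/a_t)] = 1659 m/s.
Δv₂ = v_c2 − v_a = 1474 m/s.
Total Δv = Δv₁ + Δv₂ = 3891 m/s = 3.891 km/s.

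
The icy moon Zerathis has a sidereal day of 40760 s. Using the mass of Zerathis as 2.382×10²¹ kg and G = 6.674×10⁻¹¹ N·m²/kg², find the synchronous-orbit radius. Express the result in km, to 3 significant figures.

μ = GM = 6.674×10⁻¹¹ × 2.382×10²¹ = 1.590×10¹¹ m³/s².
A synchronous orbit has period T, so by Kepler's third law a = (μT²/4π²)^(1/3).
μT²/4π² = 1.590×10¹¹ × (4.076×10⁴)² / 39.48 = 6.690×10¹⁸ m³.
a = 1.884×10⁶ m = 1884.3 km.

r_sync ≈ 1880 km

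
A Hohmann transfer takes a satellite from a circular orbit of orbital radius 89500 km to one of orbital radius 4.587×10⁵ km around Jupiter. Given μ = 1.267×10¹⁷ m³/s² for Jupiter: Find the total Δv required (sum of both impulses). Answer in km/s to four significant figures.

r₁ = 89500 km = 8.950×10⁷ m.
r₂ = 4.587×10⁵ km = 4.587×10⁸ m.
Transfer ellipse a_t = (r₁ + r₂)/2 = 2.741×10⁸ m.
At r₁: circular v_c1 = √(μ/r₁) = 37630 m/s; transfer-perijove v_p = √[μ(2/r₁ − 1/a_t)] = 48670 m/s.
Δv₁ = v_p − v_c1 = 11050 m/s.
At r₂: circular v_c2 = √(μ/r₂) = 16620 m/s; transfer-apojove v_a = √[μ(2/r₂ − 1/a_t)] = 9497 m/s.
Δv₂ = v_c2 − v_a = 7123 m/s.
Total Δv = Δv₁ + Δv₂ = 18170 m/s = 18.17 km/s.

Δv_total ≈ 18.17 km/s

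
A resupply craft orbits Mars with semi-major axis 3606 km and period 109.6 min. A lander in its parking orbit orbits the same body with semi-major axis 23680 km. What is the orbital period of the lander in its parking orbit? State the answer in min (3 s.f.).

T₂ ≈ 1840 min

Kepler's third law: T² ∝ a³, so T₂ = T₁ (a₂/a₁)^(3/2).
a₂/a₁ = 6.567, (a₂/a₁)^(3/2) = 16.83.
T₂ = 109.6 × 16.83 = 1844 min.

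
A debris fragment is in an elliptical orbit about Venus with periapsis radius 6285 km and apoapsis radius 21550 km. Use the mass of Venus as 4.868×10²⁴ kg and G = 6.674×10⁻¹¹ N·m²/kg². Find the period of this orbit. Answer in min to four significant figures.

T ≈ 301.6 min

μ = GM = 6.674×10⁻¹¹ × 4.868×10²⁴ = 3.249×10¹⁴ m³/s².
Semi-major axis a = (r_p + r_a)/2 = (6285.0 + 21550)/2 = 13918 km = 1.392×10⁷ m.
By Kepler's third law T = 2π√(a³/μ) = 2π × 2.881×10³ = 1.810×10⁴ s.
= 301.6 min.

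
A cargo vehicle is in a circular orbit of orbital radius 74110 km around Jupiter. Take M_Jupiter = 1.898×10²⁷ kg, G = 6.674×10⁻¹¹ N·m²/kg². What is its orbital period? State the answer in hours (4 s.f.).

T ≈ 3.129 hours

μ = GM = 6.674×10⁻¹¹ × 1.898×10²⁷ = 1.267×10¹⁷ m³/s².
r = 74110 km = 7.411×10⁷ m.
Kepler's third law: T = 2π√(r³/μ) = 2π√((7.411×10⁷)³ / 1.267×10¹⁷).
r³/μ = 3.213×10⁶ s², so T = 2π × 1.793×10³ = 1.126×10⁴ s.
Converting: 1.126×10⁴ s ÷ 3600 = 3.129 hours.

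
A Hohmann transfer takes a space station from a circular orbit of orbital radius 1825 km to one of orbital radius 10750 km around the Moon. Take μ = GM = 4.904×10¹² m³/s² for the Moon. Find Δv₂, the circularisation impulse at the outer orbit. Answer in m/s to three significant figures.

Δv ≈ 312 m/s

r₁ = 1825 km = 1.825×10⁶ m.
r₂ = 10750 km = 1.075×10⁷ m.
Transfer ellipse a_t = (r₁ + r₂)/2 = 6.288×10⁶ m.
At r₁: circular v_c1 = √(μ/r₁) = 1639 m/s; transfer-perilune v_p = √[μ(2/r₁ − 1/a_t)] = 2143 m/s.
At r₂: circular v_c2 = √(μ/r₂) = 675.4 m/s; transfer-apolune v_a = √[μ(2/r₂ − 1/a_t)] = 363.9 m/s.
Δv₂ = v_c2 − v_a = 311.5 m/s.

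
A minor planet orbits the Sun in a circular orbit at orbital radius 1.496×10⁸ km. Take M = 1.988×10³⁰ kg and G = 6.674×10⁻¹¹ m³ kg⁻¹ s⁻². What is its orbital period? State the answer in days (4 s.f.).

μ = GM = 6.674×10⁻¹¹ × 1.988×10³⁰ = 1.327×10²⁰ m³/s².
r = 1.496×10⁸ km = 1.496×10¹¹ m.
Kepler's third law: T = 2π√(r³/μ) = 2π√((1.496×10¹¹)³ / 1.327×10²⁰).
r³/μ = 2.523×10¹³ s², so T = 2π × 5.023×10⁶ = 3.156×10⁷ s.
Converting: 3.156×10⁷ s ÷ 86400 = 365.3 days.

T ≈ 365.3 days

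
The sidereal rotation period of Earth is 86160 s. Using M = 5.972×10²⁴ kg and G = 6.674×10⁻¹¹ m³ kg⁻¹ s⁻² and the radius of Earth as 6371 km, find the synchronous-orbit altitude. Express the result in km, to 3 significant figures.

h_sync ≈ 35800 km

μ = GM = 6.674×10⁻¹¹ × 5.972×10²⁴ = 3.986×10¹⁴ m³/s².
A synchronous orbit has period T, so by Kepler's third law a = (μT²/4π²)^(1/3).
μT²/4π² = 3.986×10¹⁴ × (8.616×10⁴)² / 39.48 = 7.495×10²² m³.
a = 4.216×10⁷ m = 42162 km.
Altitude h = a − R = 42162 − 6371 = 35791 km.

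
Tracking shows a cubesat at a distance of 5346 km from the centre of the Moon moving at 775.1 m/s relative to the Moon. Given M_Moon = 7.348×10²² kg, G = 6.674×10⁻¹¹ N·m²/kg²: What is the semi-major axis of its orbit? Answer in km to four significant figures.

μ = GM = 6.674×10⁻¹¹ × 7.348×10²² = 4.904×10¹² m³/s².
r = 5.346×10⁶ m.
Vis-viva rearranged: 1/a = 2/r − v²/μ = 3.741×10⁻⁷ − 1.225×10⁻⁷ = 2.516×10⁻⁷ m⁻¹.
a = 3.974×10⁶ m = 3974.5 km.

a ≈ 3974 km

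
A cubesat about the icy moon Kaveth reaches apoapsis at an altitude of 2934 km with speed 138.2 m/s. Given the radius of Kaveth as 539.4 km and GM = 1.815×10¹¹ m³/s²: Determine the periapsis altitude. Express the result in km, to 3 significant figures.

r_a = 539.4 + 2934 = 3473.4 km = 3.473×10⁶ m.
Specific energy ε = v²/2 − μ/r = -4.270×10⁴ J/kg, so a = −μ/(2ε) = 2.125×10⁶ m.
The apsides satisfy r_p + r_a = 2a, so the periapsis radius is 2a − r_a = 7.767×10⁵ m = 776.72 km.
Periapsis altitude = 776.72 − 539.4 = 237.32 km.

periapsis altitude ≈ 237 km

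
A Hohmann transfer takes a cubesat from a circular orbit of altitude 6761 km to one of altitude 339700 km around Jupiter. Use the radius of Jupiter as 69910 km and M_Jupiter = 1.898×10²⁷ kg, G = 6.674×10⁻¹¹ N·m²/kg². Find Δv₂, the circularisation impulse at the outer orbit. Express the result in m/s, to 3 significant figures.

Δv ≈ 7710 m/s

μ = GM = 6.674×10⁻¹¹ × 1.898×10²⁷ = 1.267×10¹⁷ m³/s².
r₁ = 69910 + 6761 = 76671 km = 7.6671×10⁷ m.
r₂ = 69910 + 339700 = 409610 km = 4.0961×10⁸ m.
Transfer ellipse a_t = (r₁ + r₂)/2 = 2.431×10⁸ m.
At r₁: circular v_c1 = √(μ/r₁) = 40650 m/s; transfer-perijove v_p = √[μ(2/r₁ − 1/a_t)] = 52760 m/s.
At r₂: circular v_c2 = √(μ/r₂) = 17590 m/s; transfer-apojove v_a = √[μ(2/r₂ − 1/a_t)] = 9875 m/s.
Δv₂ = v_c2 − v_a = 7710 m/s.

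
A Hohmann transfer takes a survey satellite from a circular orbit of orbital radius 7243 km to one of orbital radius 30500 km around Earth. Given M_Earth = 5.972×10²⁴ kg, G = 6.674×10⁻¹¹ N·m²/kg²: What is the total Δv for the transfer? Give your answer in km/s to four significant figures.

μ = GM = 6.674×10⁻¹¹ × 5.972×10²⁴ = 3.986×10¹⁴ m³/s².
r₁ = 7243 km = 7.243×10⁶ m.
r₂ = 30500 km = 3.050×10⁷ m.
Transfer ellipse a_t = (r₁ + r₂)/2 = 1.887×10⁷ m.
At r₁: circular v_c1 = √(μ/r₁) = 7418 m/s; transfer-perigee v_p = √[μ(2/r₁ − 1/a_t)] = 9431 m/s.
Δv₁ = v_p − v_c1 = 2013 m/s.
At r₂: circular v_c2 = √(μ/r₂) = 3615 m/s; transfer-apogee v_a = √[μ(2/r₂ − 1/a_t)] = 2240 m/s.
Δv₂ = v_c2 − v_a = 1375 m/s.
Total Δv = Δv₁ + Δv₂ = 3388 m/s = 3.388 km/s.

Δv_total ≈ 3.388 km/s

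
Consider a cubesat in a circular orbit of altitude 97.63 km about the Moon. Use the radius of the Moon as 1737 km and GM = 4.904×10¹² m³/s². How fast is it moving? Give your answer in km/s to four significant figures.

v ≈ 1.635 km/s

r = 1737 + 97.63 = 1834.6 km = 1.8346×10⁶ m.
For a circular orbit v = √(μ/r) = √(4.904×10¹² / 1.835×10⁶) = √(2.673×10⁶) = 1635 m/s.
That is 1.635 km/s.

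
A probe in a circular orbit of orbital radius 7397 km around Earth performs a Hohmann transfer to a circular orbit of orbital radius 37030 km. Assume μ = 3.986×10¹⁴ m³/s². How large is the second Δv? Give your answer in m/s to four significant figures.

r₁ = 7397 km = 7.397×10⁶ m.
r₂ = 37030 km = 3.703×10⁷ m.
Transfer ellipse a_t = (r₁ + r₂)/2 = 2.221×10⁷ m.
At r₁: circular v_c1 = √(μ/r₁) = 7341 m/s; transfer-perigee v_p = √[μ(2/r₁ − 1/a_t)] = 9478 m/s.
At r₂: circular v_c2 = √(μ/r₂) = 3281 m/s; transfer-apogee v_a = √[μ(2/r₂ − 1/a_t)] = 1893 m/s.
Δv₂ = v_c2 − v_a = 1388 m/s.

Δv ≈ 1388 m/s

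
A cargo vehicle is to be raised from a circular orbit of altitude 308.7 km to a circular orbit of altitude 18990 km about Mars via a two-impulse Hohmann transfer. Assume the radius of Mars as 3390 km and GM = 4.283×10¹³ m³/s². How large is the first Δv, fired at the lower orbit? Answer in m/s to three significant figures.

Δv ≈ 1060 m/s

r₁ = 3390 + 308.7 = 3698.7 km = 3.6987×10⁶ m.
r₂ = 3390 + 18990 = 22380 km = 2.2380×10⁷ m.
Transfer ellipse a_t = (r₁ + r₂)/2 = 1.304×10⁷ m.
At r₁: circular v_c1 = √(μ/r₁) = 3403 m/s; transfer-periapsis v_p = √[μ(2/r₁ − 1/a_t)] = 4458 m/s.
Δv₁ = v_p − v_c1 = 1055 m/s.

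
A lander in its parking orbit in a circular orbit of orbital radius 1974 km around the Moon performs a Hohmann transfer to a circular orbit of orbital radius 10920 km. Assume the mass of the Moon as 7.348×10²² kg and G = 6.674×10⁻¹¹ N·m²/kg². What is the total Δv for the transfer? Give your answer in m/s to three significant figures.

μ = GM = 6.674×10⁻¹¹ × 7.348×10²² = 4.904×10¹² m³/s².
r₁ = 1974 km = 1.974×10⁶ m.
r₂ = 10920 km = 1.092×10⁷ m.
Transfer ellipse a_t = (r₁ + r₂)/2 = 6.447×10⁶ m.
At r₁: circular v_c1 = √(μ/r₁) = 1576 m/s; transfer-perilune v_p = √[μ(2/r₁ − 1/a_t)] = 2051 m/s.
Δv₁ = v_p − v_c1 = 475.2 m/s.
At r₂: circular v_c2 = √(μ/r₂) = 670.1 m/s; transfer-apolune v_a = √[μ(2/r₂ − 1/a_t)] = 370.8 m/s.
Δv₂ = v_c2 − v_a = 299.3 m/s.
Total Δv = Δv₁ + Δv₂ = 774.5 m/s.

Δv_total ≈ 774 m/s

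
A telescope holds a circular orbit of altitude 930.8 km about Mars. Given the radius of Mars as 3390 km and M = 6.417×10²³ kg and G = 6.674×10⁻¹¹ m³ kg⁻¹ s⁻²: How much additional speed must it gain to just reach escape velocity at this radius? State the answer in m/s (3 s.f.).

μ = GM = 6.674×10⁻¹¹ × 6.417×10²³ = 4.283×10¹³ m³/s².
r = 3390 + 930.8 = 4320.8 km = 4.3208×10⁶ m.
Circular speed v_c = √(μ/r) = 3148 m/s.
Escape speed v_esc = √(2μ/r) = √2 × v_c = 4452 m/s.
Δv = v_esc − v_c = 1304 m/s.

Δv ≈ 1300 m/s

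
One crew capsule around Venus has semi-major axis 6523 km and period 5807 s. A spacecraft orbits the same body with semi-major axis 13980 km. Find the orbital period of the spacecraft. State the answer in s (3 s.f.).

T₂ ≈ 18200 s

Kepler's third law: T² ∝ a³, so T₂ = T₁ (a₂/a₁)^(3/2).
a₂/a₁ = 2.143, (a₂/a₁)^(3/2) = 3.138.
T₂ = 5807 × 3.138 = 18220 s.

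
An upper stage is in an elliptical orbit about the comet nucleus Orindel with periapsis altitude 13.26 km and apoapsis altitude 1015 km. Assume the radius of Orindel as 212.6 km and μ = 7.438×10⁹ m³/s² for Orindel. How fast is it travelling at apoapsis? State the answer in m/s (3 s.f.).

v ≈ 43.4 m/s

r_p = 212.6 + 13.26 = 225.86 km = 2.2586×10⁵ m.
r_a = 212.6 + 1015 = 1227.6 km = 1.2276×10⁶ m.
Semi-major axis a = (r_p + r_a)/2 = 726.73 km = 7.267×10⁵ m.
Vis-viva: v² = μ(2/r − 1/a) = 7.438×10⁹ × (1.629×10⁻⁶ − 1.376×10⁻⁶) = 1.883×10³ m²/s².
v = 43.39 m/s.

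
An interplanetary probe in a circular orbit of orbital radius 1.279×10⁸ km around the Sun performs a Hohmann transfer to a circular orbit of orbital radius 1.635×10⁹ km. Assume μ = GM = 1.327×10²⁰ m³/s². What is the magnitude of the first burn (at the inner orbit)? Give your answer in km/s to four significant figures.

r₁ = 1.279×10⁸ km = 1.279×10¹¹ m.
r₂ = 1.635×10⁹ km = 1.635×10¹² m.
Transfer ellipse a_t = (r₁ + r₂)/2 = 8.814×10¹¹ m.
At r₁: circular v_c1 = √(μ/r₁) = 32210 m/s; transfer-perihelion v_p = √[μ(2/r₁ − 1/a_t)] = 43870 m/s.
Δv₁ = v_p − v_c1 = 11660 m/s.
= 11.66 km/s.

Δv ≈ 11.66 km/s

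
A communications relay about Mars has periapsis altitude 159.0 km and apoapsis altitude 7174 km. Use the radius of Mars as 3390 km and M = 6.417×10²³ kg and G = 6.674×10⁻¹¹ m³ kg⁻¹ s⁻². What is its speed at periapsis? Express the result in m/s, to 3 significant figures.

v ≈ 4250 m/s

μ = GM = 6.674×10⁻¹¹ × 6.417×10²³ = 4.283×10¹³ m³/s².
r_p = 3390 + 159.0 = 3549.0 km = 3.5490×10⁶ m.
r_a = 3390 + 7174 = 10564 km = 1.0564×10⁷ m.
Semi-major axis a = (r_p + r_a)/2 = 7056.5 km = 7.056×10⁶ m.
Vis-viva: v² = μ(2/r − 1/a) = 4.283×10¹³ × (5.635×10⁻⁷ − 1.417×10⁻⁷) = 1.807×10⁷ m²/s².
v = 4250 m/s.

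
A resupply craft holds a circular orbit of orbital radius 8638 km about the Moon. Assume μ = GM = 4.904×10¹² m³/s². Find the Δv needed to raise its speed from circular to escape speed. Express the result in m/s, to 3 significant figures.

Δv ≈ 312 m/s

r = 8638 km = 8.638×10⁶ m.
Circular speed v_c = √(μ/r) = 753.5 m/s.
Escape speed v_esc = √(2μ/r) = √2 × v_c = 1066 m/s.
Δv = v_esc − v_c = 312.1 m/s.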